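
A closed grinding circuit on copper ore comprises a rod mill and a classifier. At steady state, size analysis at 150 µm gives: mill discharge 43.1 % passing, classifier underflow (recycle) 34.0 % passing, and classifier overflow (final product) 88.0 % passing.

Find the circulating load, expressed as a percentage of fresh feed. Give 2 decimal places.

Mass balance on the −150 µm fraction:
(1+r)d = ru + o → r = (o−d)/(d−u)
r = (88.0 − 43.1)/(43.1 − 34.0) = 44.9/9.1 = 4.9341
CL = 100·r = 493.41 %

CL = 493.41 %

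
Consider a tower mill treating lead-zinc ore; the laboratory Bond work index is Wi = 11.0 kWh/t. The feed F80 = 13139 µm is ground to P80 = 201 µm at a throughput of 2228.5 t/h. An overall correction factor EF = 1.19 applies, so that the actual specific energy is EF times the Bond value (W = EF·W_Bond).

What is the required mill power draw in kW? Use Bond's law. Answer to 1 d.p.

Bond: W = 10·Wi·(1/√P80 − 1/√F80)
W = 10·11.0·(1/√201 − 1/√13139) = 10·11.0·(0.061810) = 6.7992 kWh/t
Apply correction: 6.7992 × 1.19 = 8.0910 kWh/t
P_mill = W·ṁ = 8.0910·2228.5 = 18030.8 kW

P = 18030.8 kW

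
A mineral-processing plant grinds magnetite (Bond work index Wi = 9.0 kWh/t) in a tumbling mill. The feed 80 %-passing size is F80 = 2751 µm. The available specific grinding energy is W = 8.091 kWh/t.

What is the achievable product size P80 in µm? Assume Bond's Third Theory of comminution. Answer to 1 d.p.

P80 = 84.2 µm

Bond: W = 10·Wi·(1/√P80 − 1/√F80)
⇒ 1/√P80 = W/(10 Wi) + 1/√F80
  = 8.0910/(10·9.0) + 1/√2751 = 0.089900 + 0.019066 = 0.108966
P80 = (1/0.108966)² = 9.1772² = 84.22 µm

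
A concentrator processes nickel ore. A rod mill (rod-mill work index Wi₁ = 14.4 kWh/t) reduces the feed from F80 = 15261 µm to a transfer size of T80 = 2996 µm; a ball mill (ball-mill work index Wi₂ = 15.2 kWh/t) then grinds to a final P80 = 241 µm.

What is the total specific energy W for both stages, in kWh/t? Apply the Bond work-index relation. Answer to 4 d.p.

W = 8.4794 kWh/t

W_Bond = 10·Wi·(1/√P₈₀ − 1/√F₈₀)
Stage 1 (15261→2996 µm, Wi₁=14.4): W₁ = 10·14.4·(0.018270 − 0.008095) = 1.4652 kWh/t
Stage 2 (2996→241 µm, Wi₂=15.2): W₂ = 10·15.2·(0.064416 − 0.018270) = 7.0142 kWh/t
W = W₁ + W₂ = 1.4652 + 7.0142 = 8.4794 kWh/t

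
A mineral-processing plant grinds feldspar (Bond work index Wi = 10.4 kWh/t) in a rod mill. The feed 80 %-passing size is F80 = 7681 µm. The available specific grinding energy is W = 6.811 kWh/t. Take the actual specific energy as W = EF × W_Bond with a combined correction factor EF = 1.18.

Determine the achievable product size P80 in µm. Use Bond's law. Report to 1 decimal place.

P80 = 223.4 µm

W = 10 Wi / √P80 − 10 Wi / √F80
W_Bond = W / EF = 6.811 / 1.18 = 5.7720 kWh/t
P80^(−½) = W_Bond/(10 Wi) + F80^(−½)
  = 5.7720/(10·10.4) + 1/√7681 = 0.055500 + 0.011410 = 0.066910
P80 = (1/0.066910)² = 14.9453² = 223.36 µm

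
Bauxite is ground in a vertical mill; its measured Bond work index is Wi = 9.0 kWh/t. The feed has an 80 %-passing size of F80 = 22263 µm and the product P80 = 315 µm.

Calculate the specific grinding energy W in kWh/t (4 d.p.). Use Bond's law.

W = 4.4677 kWh/t

W = 10 Wi / √P80 − 10 Wi / √F80
1/√315 = 0.056344;  1/√22263 = 0.006702
W = 10·9.0·(0.056344 − 0.006702) = 4.4677 kWh/t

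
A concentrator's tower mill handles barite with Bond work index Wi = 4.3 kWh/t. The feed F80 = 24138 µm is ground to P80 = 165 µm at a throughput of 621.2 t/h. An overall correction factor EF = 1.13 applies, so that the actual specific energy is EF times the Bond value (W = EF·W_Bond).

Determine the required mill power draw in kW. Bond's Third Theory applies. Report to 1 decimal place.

P = 2155.5 kW

W = 10·Wi·[P80^(−½) − F80^(−½)]
W = 10·4.3·(1/√165 − 1/√24138) = 10·4.3·(0.071413) = 3.0708 kWh/t
Apply correction: 3.0708 × 1.13 = 3.4700 kWh/t
Power = W × throughput = 3.4700 kWh/t × 621.2 t/h = 2155.5 kW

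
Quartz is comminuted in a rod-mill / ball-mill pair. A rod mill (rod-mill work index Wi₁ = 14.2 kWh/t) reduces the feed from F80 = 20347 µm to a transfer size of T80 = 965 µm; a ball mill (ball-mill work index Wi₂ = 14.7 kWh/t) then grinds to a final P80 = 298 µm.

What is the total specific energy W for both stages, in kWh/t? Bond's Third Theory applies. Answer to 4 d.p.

W = 7.3590 kWh/t

Bond:  W = 10 Wi (1/√P − 1/√F)
Stage 1 (20347→965 µm, Wi₁=14.2): W₁ = 10·14.2·(0.032191 − 0.007011) = 3.5756 kWh/t
Stage 2 (965→298 µm, Wi₂=14.7): W₂ = 10·14.7·(0.057928 − 0.032191) = 3.7834 kWh/t
W = W₁ + W₂ = 3.5756 + 3.7834 = 7.3590 kWh/t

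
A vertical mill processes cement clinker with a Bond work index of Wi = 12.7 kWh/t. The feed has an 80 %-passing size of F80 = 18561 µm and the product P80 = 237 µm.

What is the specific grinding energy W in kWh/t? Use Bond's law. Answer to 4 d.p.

W = 7.3173 kWh/t

W = 10·Wi·(P80^(-½) − F80^(-½))
1/√237 = 0.064957;  1/√18561 = 0.007340
W = 10·12.7·(0.064957 − 0.007340) = 7.3173 kWh/t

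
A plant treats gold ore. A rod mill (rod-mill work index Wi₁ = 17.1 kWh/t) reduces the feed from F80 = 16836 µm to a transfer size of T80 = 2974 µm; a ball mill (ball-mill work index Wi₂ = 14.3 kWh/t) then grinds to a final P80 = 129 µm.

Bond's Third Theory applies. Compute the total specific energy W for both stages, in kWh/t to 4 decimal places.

W = 11.7860 kWh/t

W_Bond = 10·Wi·(1/√P₈₀ − 1/√F₈₀)
Stage 1 (16836→2974 µm, Wi₁=17.1): W₁ = 10·17.1·(0.018337 − 0.007707) = 1.8178 kWh/t
Stage 2 (2974→129 µm, Wi₂=14.3): W₂ = 10·14.3·(0.088045 − 0.018337) = 9.9682 kWh/t
W = W₁ + W₂ = 1.8178 + 9.9682 = 11.7860 kWh/t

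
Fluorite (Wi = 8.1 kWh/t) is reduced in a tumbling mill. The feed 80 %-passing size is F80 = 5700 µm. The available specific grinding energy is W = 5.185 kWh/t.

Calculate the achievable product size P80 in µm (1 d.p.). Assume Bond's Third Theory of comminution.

W = 10·Wi·[P80^(−½) − F80^(−½)]
⇒ 1/√P80 = W/(10 Wi) + 1/√F80
  = 5.1850/(10·8.1) + 1/√5700 = 0.064012 + 0.013245 = 0.077258
P80 = (1/0.077258)² = 12.9437² = 167.54 µm

P80 = 167.5 µm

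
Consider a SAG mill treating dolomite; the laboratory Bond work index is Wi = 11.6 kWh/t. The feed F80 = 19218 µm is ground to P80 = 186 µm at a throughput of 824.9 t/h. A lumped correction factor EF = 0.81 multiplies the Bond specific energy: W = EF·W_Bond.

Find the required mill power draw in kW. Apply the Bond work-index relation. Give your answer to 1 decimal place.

P = 5124.0 kW

W = 10·Wi·(P80^(-½) − F80^(-½))
W = 10·11.6·(1/√186 − 1/√19218) = 10·11.6·(0.066110) = 7.6688 kWh/t
Apply correction: 7.6688 × 0.81 = 6.2117 kWh/t
P = W·T = 6.2117·824.9 = 5124.0 kW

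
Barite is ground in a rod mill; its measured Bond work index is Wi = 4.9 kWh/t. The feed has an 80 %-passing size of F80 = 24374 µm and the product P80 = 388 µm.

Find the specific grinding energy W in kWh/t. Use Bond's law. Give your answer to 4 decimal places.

Bond: W = 10·Wi·(1/√P80 − 1/√F80)
1/√388 = 0.050767;  1/√24374 = 0.006405
W = 10·4.9·(0.050767 − 0.006405) = 2.1737 kWh/t

W = 2.1737 kWh/t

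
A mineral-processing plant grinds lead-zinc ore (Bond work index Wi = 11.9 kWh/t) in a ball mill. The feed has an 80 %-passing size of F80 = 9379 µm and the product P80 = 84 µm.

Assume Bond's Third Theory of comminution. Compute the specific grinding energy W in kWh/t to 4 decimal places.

W = 11.7552 kWh/t

W = 10·Wi·[P80^(−½) − F80^(−½)]
1/√84 = 0.109109;  1/√9379 = 0.010326
W = 10·11.9·(0.109109 − 0.010326) = 11.7552 kWh/t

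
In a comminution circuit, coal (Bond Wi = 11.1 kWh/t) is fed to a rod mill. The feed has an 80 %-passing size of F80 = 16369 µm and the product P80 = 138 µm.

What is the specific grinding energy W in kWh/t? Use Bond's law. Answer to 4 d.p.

W = 8.5814 kWh/t

Bond: W = 10·Wi·(1/√P80 − 1/√F80)
1/√138 = 0.085126;  1/√16369 = 0.007816
W = 10·11.1·(0.085126 − 0.007816) = 8.5814 kWh/t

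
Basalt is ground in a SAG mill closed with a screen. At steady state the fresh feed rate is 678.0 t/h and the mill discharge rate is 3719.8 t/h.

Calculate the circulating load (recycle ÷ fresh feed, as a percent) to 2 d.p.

Mill node: discharge = fresh + recycle.
R = M − F = 3719.8 − 678.0 = 3041.8 t/h
CL = 100·R/F = 100·3041.8/678.0 = 448.64 %

CL = 448.64 %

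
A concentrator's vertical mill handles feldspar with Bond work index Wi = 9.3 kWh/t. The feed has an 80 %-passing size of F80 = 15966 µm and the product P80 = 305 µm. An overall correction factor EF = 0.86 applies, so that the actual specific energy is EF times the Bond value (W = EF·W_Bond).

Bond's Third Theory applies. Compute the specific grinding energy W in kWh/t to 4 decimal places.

W = 10·Wi·(P80^(-½) − F80^(-½))
1/√305 = 0.057260;  1/√15966 = 0.007914
W = 10·9.3·(0.057260 − 0.007914) = 4.5892 kWh/t
W_actual = 0.86 × 4.5892 = 3.9467 kWh/t

W = 3.9467 kWh/t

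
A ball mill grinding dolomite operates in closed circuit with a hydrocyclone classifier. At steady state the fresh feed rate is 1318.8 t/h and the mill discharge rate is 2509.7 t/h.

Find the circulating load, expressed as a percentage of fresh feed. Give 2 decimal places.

CL = 90.30 %

Discharge = new feed + return, hence
R = M − F = 2509.7 − 1318.8 = 1190.9 t/h
CL = 100·R/F = 100·1190.9/1318.8 = 90.30 %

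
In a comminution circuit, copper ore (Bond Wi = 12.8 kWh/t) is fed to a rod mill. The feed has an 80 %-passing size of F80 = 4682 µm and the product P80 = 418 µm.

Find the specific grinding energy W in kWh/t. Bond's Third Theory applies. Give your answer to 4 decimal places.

W_Bond = 10·Wi·(1/√P₈₀ − 1/√F₈₀)
1/√418 = 0.048912;  1/√4682 = 0.014615
W = 10·12.8·(0.048912 − 0.014615) = 4.3900 kWh/t

W = 4.3900 kWh/t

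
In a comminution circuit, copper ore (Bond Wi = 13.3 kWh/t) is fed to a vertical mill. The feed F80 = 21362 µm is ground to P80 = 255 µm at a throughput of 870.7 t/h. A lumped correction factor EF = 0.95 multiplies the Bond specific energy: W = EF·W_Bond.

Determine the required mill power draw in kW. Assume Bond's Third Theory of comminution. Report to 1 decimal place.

W = 10 Wi / √P80 − 10 Wi / √F80
W = 10·13.3·(1/√255 − 1/√21362) = 10·13.3·(0.055780) = 7.4188 kWh/t
W_actual = 0.95 × 7.4188 = 7.0479 kWh/t
Mill draw = 7.0479 × 870.7 = 6136.6 kW

P = 6136.6 kW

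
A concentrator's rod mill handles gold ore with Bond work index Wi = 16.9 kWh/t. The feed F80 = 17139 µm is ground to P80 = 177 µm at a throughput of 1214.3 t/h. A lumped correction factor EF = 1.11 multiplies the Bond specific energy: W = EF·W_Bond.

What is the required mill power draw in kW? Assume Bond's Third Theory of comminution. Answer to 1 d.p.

P = 15381.8 kW

W = 10 Wi (P80^-0.5 − F80^-0.5)
W = 10·16.9·(1/√177 − 1/√17139) = 10·16.9·(0.067526) = 11.4119 kWh/t
W_actual = 1.11 × 11.4119 = 12.6672 kWh/t
Power = W × throughput = 12.6672 kWh/t × 1214.3 t/h = 15381.8 kW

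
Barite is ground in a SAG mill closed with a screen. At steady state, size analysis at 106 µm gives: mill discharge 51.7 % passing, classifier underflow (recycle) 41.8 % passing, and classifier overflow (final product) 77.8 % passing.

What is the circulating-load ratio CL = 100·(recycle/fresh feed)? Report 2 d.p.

Mass balance on the −106 µm fraction:
(1+r)·d = r·u + o ⇒ r = (o−d)/(d−u)
r = (77.8 − 51.7)/(51.7 − 41.8) = 26.1/9.9 = 2.6364
CL = 100·r = 263.64 %

CL = 263.64 %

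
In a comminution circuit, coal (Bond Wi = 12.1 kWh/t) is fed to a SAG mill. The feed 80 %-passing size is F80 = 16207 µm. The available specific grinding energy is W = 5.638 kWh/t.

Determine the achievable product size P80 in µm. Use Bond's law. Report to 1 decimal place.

Bond:  W = 10 Wi (1/√P − 1/√F)
⇒ 1/√P80 = W/(10 Wi) + 1/√F80
  = 5.6380/(10·12.1) + 1/√16207 = 0.046595 + 0.007855 = 0.054450
P80 = (1/0.054450)² = 18.3654² = 337.29 µm

P80 = 337.3 µm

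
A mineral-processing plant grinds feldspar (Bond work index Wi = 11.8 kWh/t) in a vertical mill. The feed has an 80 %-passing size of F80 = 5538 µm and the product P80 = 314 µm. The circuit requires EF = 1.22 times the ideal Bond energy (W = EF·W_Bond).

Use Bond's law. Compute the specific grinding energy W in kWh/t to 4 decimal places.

W = 6.1896 kWh/t

W_Bond = 10·Wi·(1/√P₈₀ − 1/√F₈₀)
1/√314 = 0.056433;  1/√5538 = 0.013438
W = 10·11.8·(0.056433 − 0.013438) = 5.0735 kWh/t
Corrected W = EF·W_Bond = 1.22·5.0735 = 6.1896 kWh/t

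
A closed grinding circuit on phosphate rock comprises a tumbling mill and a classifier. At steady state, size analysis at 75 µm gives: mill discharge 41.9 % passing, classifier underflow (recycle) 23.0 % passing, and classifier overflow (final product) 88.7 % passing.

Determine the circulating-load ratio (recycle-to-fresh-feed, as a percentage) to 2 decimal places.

Mass balance on the −75 µm fraction:
r = (o − d)/(d − u)
r = (88.7 − 41.9)/(41.9 − 23.0) = 46.8/18.9 = 2.4762
CL = 100·r = 247.62 %

CL = 247.62 %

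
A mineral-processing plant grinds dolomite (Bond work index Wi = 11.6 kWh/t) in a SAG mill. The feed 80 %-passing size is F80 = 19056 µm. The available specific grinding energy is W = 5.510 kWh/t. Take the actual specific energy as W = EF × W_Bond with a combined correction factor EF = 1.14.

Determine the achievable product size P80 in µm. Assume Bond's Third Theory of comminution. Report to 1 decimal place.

W = 10·Wi·(P80^(-½) − F80^(-½))
W_Bond = W / EF = 5.510 / 1.14 = 4.8333 kWh/t
⇒ 1/√P80 = W_Bond/(10·Wi) + 1/√F80
  = 4.8333/(10·11.6) + 1/√19056 = 0.041667 + 0.007244 = 0.048911
P80 = (1/0.048911)² = 20.4454² = 418.01 µm

P80 = 418.0 µm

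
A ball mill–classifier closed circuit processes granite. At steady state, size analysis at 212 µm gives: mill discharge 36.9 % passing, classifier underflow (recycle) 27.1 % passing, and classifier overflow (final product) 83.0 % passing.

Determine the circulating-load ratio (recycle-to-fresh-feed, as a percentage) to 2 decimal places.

Two-product formula at 212 µm:
(1+r)·d = r·u + o ⇒ r = (o−d)/(d−u)
r = (83.0 − 36.9)/(36.9 − 27.1) = 46.1/9.8 = 4.7041
CL = 100·r = 470.41 %

CL = 470.41 %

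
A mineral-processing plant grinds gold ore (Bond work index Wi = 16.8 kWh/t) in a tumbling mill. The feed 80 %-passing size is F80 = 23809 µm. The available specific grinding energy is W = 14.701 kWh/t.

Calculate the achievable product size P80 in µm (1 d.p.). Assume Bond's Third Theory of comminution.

W = 10 Wi / √P80 − 10 Wi / √F80
⇒ 1/√P80 = W/(10·Wi) + 1/√F80
  = 14.7010/(10·16.8) + 1/√23809 = 0.087506 + 0.006481 = 0.093987
P80 = (1/0.093987)² = 10.6398² = 113.21 µm

P80 = 113.2 µm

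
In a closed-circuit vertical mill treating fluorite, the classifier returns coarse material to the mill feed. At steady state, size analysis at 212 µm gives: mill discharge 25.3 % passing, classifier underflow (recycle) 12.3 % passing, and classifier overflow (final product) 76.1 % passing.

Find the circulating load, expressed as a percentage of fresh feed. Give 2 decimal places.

CL = 390.77 %

Two-product formula at 212 µm:
(1+r)·d = r·u + o ⇒ r = (o−d)/(d−u)
r = (76.1 − 25.3)/(25.3 − 12.3) = 50.8/13.0 = 3.9077
CL = 100·r = 390.77 %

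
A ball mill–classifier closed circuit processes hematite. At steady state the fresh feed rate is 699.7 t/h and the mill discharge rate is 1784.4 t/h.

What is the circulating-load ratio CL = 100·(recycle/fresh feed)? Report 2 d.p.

Discharge = new feed + return, hence
R = M − F = 1784.4 − 699.7 = 1084.7 t/h
CL = 100·R/F = 100·1084.7/699.7 = 155.02 %

CL = 155.02 %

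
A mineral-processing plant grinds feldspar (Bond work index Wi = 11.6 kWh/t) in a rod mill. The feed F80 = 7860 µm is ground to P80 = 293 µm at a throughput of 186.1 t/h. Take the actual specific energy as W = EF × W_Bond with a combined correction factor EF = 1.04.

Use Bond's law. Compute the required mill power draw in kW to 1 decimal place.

P = 1058.4 kW

W_Bond = 10·Wi·(1/√P₈₀ − 1/√F₈₀)
W = 10·11.6·(1/√293 − 1/√7860) = 10·11.6·(0.047141) = 5.4684 kWh/t
Corrected W = EF·W_Bond = 1.04·5.4684 = 5.6871 kWh/t
Power = W × throughput = 5.6871 kWh/t × 186.1 t/h = 1058.4 kW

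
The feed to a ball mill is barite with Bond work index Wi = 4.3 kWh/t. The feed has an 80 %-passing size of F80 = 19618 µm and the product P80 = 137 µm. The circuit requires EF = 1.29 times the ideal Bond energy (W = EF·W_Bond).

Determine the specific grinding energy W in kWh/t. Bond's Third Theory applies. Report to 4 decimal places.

W = 10 Wi (P80^-0.5 − F80^-0.5)
1/√137 = 0.085436;  1/√19618 = 0.007140
W = 10·4.3·(0.085436 − 0.007140) = 3.3667 kWh/t
Apply correction: 3.3667 × 1.29 = 4.3431 kWh/t

W = 4.3431 kWh/t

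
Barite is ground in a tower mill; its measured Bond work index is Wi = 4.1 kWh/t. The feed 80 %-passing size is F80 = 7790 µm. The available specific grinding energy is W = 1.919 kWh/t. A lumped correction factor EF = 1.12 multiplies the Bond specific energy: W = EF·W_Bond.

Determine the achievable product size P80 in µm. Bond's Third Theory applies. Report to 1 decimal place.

P80 = 354.4 µm

Bond: W = 10·Wi·(1/√P80 − 1/√F80)
W_Bond = W / EF = 1.919 / 1.12 = 1.7134 kWh/t
⇒ 1/√P80 = W_Bond/(10 Wi) + 1/√F80
  = 1.7134/(10·4.1) + 1/√7790 = 0.041790 + 0.011330 = 0.053120
P80 = (1/0.053120)² = 18.8253² = 354.39 µm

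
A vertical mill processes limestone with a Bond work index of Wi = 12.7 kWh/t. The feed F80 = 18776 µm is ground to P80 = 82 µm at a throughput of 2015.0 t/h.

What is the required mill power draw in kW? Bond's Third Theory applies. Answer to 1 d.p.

Bond:  W = 10 Wi (1/√P − 1/√F)
W = 10·12.7·(1/√82 − 1/√18776) = 10·12.7·(0.103134) = 13.0980 kWh/t
P_mill = W·ṁ = 13.0980·2015.0 = 26392.4 kW

P = 26392.4 kW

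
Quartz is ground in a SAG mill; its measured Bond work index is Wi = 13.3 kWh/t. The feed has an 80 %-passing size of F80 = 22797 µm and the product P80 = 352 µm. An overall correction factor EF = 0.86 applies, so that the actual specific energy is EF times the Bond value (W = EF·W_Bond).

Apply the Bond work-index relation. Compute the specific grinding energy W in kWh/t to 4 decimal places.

W = 5.3389 kWh/t

W = 10 Wi (1/√P80 − 1/√F80)  [Bond]
1/√352 = 0.053300;  1/√22797 = 0.006623
W = 10·13.3·(0.053300 − 0.006623) = 6.2081 kWh/t
W_actual = 0.86 × 6.2081 = 5.3389 kWh/t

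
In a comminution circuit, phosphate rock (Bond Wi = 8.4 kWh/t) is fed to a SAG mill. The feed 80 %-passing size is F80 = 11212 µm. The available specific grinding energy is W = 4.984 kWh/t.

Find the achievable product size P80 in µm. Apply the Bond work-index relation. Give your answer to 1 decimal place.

W = 10 Wi (P80^-0.5 − F80^-0.5)
1/√P80 = 1/√F80 + W/(10·Wi)
  = 4.9840/(10·8.4) + 1/√11212 = 0.059333 + 0.009444 = 0.068777
P80 = (1/0.068777)² = 14.5397² = 211.40 µm

P80 = 211.4 µm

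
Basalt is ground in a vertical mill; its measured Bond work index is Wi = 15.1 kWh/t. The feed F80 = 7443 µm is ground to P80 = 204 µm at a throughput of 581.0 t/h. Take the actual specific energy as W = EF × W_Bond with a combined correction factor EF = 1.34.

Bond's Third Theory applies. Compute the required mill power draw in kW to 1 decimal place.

Bond: W = 10·Wi·(1/√P80 − 1/√F80)
W = 10·15.1·(1/√204 − 1/√7443) = 10·15.1·(0.058423) = 8.8219 kWh/t
Apply correction: 8.8219 × 1.34 = 11.8213 kWh/t
Mill draw = 11.8213 × 581.0 = 6868.2 kW

P = 6868.2 kW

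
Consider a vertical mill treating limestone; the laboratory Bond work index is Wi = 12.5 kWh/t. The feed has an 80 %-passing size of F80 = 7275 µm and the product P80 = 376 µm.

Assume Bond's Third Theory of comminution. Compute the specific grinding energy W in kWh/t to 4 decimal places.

W = 4.9809 kWh/t

W = 10 Wi (P80^-0.5 − F80^-0.5)
1/√376 = 0.051571;  1/√7275 = 0.011724
W = 10·12.5·(0.051571 − 0.011724) = 4.9809 kWh/t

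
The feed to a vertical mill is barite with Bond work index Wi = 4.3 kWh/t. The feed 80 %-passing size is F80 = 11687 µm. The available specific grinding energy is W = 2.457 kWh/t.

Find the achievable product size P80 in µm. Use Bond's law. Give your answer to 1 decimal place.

P80 = 226.9 µm

W = 10·Wi·(P80^(-½) − F80^(-½))
P80^(−½) = W/(10 Wi) + F80^(−½)
  = 2.4570/(10·4.3) + 1/√11687 = 0.057140 + 0.009250 = 0.066390
P80 = (1/0.066390)² = 15.0626² = 226.88 µm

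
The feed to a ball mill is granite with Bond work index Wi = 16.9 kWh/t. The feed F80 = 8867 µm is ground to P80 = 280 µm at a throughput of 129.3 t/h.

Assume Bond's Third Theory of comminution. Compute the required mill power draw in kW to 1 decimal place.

P = 1073.8 kW

Bond:  W = 10 Wi (1/√P − 1/√F)
W = 10·16.9·(1/√280 − 1/√8867) = 10·16.9·(0.049142) = 8.3050 kWh/t
Power = W × throughput = 8.3050 kWh/t × 129.3 t/h = 1073.8 kW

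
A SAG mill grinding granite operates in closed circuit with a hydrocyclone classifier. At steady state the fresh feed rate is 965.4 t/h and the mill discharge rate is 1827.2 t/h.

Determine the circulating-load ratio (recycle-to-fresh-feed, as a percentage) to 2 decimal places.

CL = 89.27 %

M = F + R at steady state, so:
R = M − F = 1827.2 − 965.4 = 861.8 t/h
CL = 100·R/F = 100·861.8/965.4 = 89.27 %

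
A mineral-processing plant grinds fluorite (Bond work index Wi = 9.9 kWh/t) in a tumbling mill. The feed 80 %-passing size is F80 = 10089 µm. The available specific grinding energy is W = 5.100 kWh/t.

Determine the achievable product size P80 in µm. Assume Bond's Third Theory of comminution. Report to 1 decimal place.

P80 = 264.6 µm

W = 10 Wi / √P80 − 10 Wi / √F80
⇒ 1/√P80 = W/(10 Wi) + 1/√F80
  = 5.1000/(10·9.9) + 1/√10089 = 0.051515 + 0.009956 = 0.061471
P80 = (1/0.061471)² = 16.2678² = 264.64 µm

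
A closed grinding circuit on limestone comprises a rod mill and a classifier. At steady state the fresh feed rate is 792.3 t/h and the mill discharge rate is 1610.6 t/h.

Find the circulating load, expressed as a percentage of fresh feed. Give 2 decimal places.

CL = 103.28 %

Steady state: M = F + R.
R = M − F = 1610.6 − 792.3 = 818.3 t/h
CL = 100·R/F = 100·818.3/792.3 = 103.28 %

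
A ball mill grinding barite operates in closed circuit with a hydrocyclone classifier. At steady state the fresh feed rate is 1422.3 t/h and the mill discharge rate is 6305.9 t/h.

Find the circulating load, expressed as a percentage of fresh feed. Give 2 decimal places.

Discharge = new feed + return, hence
R = M − F = 6305.9 − 1422.3 = 4883.6 t/h
CL = 100·R/F = 100·4883.6/1422.3 = 343.36 %

CL = 343.36 %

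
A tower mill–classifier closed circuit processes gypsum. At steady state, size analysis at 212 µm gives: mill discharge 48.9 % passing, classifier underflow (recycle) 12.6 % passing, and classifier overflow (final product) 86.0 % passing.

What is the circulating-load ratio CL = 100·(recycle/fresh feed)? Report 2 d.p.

CL = 102.20 %

Classifier node, passing 212 µm:
d + r·d = r·u + o → r(d−u) = o−d
r = (86.0 − 48.9)/(48.9 − 12.6) = 37.1/36.3 = 1.0220
CL = 100·r = 102.20 %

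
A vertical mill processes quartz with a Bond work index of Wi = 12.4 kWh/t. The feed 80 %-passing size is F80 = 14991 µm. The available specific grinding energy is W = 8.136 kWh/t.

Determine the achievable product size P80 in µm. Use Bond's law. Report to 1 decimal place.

P80 = 183.7 µm

W_Bond = 10·Wi·(1/√P₈₀ − 1/√F₈₀)
⇒ 1/√P80 = W/(10·Wi) + 1/√F80
  = 8.1360/(10·12.4) + 1/√14991 = 0.065613 + 0.008167 = 0.073780
P80 = (1/0.073780)² = 13.5537² = 183.70 µm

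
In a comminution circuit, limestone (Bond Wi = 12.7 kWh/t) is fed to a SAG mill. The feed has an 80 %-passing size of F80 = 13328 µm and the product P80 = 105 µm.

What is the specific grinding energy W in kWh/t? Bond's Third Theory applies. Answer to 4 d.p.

W = 10·Wi·(P80^(-½) − F80^(-½))
1/√105 = 0.097590;  1/√13328 = 0.008662
W = 10·12.7·(0.097590 − 0.008662) = 11.2939 kWh/t

W = 11.2939 kWh/t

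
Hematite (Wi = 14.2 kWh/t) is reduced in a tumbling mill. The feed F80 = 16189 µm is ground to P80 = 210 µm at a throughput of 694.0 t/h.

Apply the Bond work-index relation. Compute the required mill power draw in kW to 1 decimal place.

W_Bond = 10·Wi·(1/√P₈₀ − 1/√F₈₀)
W = 10·14.2·(1/√210 − 1/√16189) = 10·14.2·(0.061147) = 8.6829 kWh/t
P = W·T = 8.6829·694.0 = 6025.9 kW

P = 6025.9 kW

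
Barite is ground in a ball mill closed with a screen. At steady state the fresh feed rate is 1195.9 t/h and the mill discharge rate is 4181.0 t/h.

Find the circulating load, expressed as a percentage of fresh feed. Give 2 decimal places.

CL = 249.61 %

Steady state: M = F + R.
R = M − F = 4181.0 − 1195.9 = 2985.1 t/h
CL = 100·R/F = 100·2985.1/1195.9 = 249.61 %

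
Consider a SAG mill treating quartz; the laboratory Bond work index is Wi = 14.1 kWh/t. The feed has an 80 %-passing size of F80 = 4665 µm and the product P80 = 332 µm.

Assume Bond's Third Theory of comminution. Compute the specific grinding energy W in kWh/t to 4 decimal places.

W = 10·Wi·[P80^(−½) − F80^(−½)]
1/√332 = 0.054882;  1/√4665 = 0.014641
W = 10·14.1·(0.054882 − 0.014641) = 5.6740 kWh/t

W = 5.6740 kWh/t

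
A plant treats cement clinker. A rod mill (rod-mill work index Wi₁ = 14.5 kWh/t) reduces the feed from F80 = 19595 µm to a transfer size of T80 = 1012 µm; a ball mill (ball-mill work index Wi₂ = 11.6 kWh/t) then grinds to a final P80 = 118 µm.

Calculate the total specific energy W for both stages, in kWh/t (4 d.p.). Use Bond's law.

W = 10.5544 kWh/t

W = 10·Wi·[P80^(−½) − F80^(−½)]
Stage 1 (19595→1012 µm, Wi₁=14.5): W₁ = 10·14.5·(0.031435 − 0.007144) = 3.5222 kWh/t
Stage 2 (1012→118 µm, Wi₂=11.6): W₂ = 10·11.6·(0.092057 − 0.031435) = 7.0322 kWh/t
W = W₁ + W₂ = 3.5222 + 7.0322 = 10.5544 kWh/t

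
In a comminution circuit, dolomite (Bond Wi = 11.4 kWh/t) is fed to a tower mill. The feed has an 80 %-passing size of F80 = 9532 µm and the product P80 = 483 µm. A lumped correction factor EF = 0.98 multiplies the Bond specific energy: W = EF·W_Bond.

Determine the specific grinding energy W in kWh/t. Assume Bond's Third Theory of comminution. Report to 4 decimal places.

W = 10 Wi (1/√P80 − 1/√F80)  [Bond]
1/√483 = 0.045502;  1/√9532 = 0.010243
W = 10·11.4·(0.045502 − 0.010243) = 4.0195 kWh/t
With EF = 0.98: W = 4.0195·0.98 = 3.9391 kWh/t

W = 3.9391 kWh/t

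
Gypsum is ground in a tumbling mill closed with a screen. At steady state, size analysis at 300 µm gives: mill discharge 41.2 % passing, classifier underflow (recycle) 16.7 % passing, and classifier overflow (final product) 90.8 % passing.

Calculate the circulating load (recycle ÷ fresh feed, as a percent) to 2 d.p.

Let r = R/F. Size balance at 300 µm:
d + r·d = r·u + o → r(d−u) = o−d
r = (90.8 − 41.2)/(41.2 − 16.7) = 49.6/24.5 = 2.0245
CL = 100·r = 202.45 %

CL = 202.45 %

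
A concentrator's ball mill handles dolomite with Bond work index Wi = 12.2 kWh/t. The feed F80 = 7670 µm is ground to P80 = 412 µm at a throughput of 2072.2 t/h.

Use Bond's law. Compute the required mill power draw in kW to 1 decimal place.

Bond: W = 10·Wi·(1/√P80 − 1/√F80)
W = 10·12.2·(1/√412 − 1/√7670) = 10·12.2·(0.037848) = 4.6175 kWh/t
P = W·T = 4.6175·2072.2 = 9568.3 kW

P = 9568.3 kW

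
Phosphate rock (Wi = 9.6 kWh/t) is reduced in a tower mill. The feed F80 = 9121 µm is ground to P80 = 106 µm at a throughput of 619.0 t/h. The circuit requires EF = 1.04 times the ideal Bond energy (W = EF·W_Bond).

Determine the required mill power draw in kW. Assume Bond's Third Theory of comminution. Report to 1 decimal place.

Bond:  W = 10 Wi (1/√P − 1/√F)
W = 10·9.6·(1/√106 − 1/√9121) = 10·9.6·(0.086658) = 8.3192 kWh/t
Apply correction: 8.3192 × 1.04 = 8.6519 kWh/t
Mill draw = 8.6519 × 619.0 = 5355.5 kW

P = 5355.5 kW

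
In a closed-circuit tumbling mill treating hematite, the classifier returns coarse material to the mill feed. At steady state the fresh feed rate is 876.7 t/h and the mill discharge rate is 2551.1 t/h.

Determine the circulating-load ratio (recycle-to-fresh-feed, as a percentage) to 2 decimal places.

CL = 190.99 %

Mill node: discharge = fresh + recycle.
R = M − F = 2551.1 − 876.7 = 1674.4 t/h
CL = 100·R/F = 100·1674.4/876.7 = 190.99 %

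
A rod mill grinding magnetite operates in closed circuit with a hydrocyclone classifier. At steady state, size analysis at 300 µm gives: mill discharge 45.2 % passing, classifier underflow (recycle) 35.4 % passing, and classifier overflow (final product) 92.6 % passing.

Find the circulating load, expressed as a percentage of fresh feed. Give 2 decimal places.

CL = 483.67 %

Two-product formula at 300 µm:
Fd + Rd = Ru + Fo ⇒ R/F = (o−d)/(d−u)
r = (92.6 − 45.2)/(45.2 − 35.4) = 47.4/9.8 = 4.8367
CL = 100·r = 483.67 %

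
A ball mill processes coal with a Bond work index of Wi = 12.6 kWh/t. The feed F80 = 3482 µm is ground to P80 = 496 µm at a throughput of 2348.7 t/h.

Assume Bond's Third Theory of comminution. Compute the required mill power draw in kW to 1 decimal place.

W = 10·Wi·[P80^(−½) − F80^(−½)]
W = 10·12.6·(1/√496 − 1/√3482) = 10·12.6·(0.027955) = 3.5223 kWh/t
P_mill = W·ṁ = 3.5223·2348.7 = 8272.8 kW

P = 8272.8 kW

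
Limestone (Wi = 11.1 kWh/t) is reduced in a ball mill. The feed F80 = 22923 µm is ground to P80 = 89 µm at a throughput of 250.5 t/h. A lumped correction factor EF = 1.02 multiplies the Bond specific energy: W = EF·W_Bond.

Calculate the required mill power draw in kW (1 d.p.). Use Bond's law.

P = 2819.0 kW

W = 10·Wi·(P80^(-½) − F80^(-½))
W = 10·11.1·(1/√89 − 1/√22923) = 10·11.1·(0.099395) = 11.0328 kWh/t
Corrected W = EF·W_Bond = 1.02·11.0328 = 11.2535 kWh/t
Mill draw = 11.2535 × 250.5 = 2819.0 kW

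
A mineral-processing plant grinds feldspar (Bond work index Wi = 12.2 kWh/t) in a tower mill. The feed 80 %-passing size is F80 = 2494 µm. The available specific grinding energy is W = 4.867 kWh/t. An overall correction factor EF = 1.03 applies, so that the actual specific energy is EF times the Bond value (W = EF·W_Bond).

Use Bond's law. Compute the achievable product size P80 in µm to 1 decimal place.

Bond:  W = 10 Wi (1/√P − 1/√F)
W_Bond = W / EF = 4.867 / 1.03 = 4.7252 kWh/t
P80^-0.5 = F80^-0.5 + W_Bond/(10 Wi)
  = 4.7252/(10·12.2) + 1/√2494 = 0.038731 + 0.020024 = 0.058756
P80 = (1/0.058756)² = 17.0197² = 289.67 µm

P80 = 289.7 µm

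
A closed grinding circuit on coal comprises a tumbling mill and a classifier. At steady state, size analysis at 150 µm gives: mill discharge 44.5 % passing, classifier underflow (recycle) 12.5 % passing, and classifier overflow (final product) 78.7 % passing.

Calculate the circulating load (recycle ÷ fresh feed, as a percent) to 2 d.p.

Balance %-passing 150 µm (r = R/F):
d + r·d = r·u + o → r(d−u) = o−d
r = (78.7 − 44.5)/(44.5 − 12.5) = 34.2/32.0 = 1.0688
CL = 100·r = 106.88 %

CL = 106.88 %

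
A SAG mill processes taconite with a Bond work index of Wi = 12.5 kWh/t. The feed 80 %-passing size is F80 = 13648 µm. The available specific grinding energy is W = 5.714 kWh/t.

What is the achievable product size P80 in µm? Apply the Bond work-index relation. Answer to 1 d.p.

Bond: W = 10·Wi·(1/√P80 − 1/√F80)
⇒ 1/√P80 = W/(10·Wi) + 1/√F80
  = 5.7140/(10·12.5) + 1/√13648 = 0.045712 + 0.008560 = 0.054272
P80 = (1/0.054272)² = 18.4258² = 339.51 µm

P80 = 339.5 µm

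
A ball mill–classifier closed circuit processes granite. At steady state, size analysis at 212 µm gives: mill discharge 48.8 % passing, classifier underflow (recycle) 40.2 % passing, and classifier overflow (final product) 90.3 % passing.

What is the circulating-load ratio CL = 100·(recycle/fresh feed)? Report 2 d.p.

Mass balance on the −212 µm fraction:
r = (o − d)/(d − u)
r = (90.3 − 48.8)/(48.8 − 40.2) = 41.5/8.6 = 4.8256
CL = 100·r = 482.56 %

CL = 482.56 %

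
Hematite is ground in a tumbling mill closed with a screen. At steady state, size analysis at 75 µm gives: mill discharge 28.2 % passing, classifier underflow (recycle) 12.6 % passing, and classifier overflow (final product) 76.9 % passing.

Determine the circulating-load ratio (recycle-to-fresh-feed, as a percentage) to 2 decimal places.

CL = 312.18 %

Let r = R/F. Size balance at 75 µm:
Fd + Rd = Ru + Fo ⇒ R/F = (o−d)/(d−u)
r = (76.9 − 28.2)/(28.2 − 12.6) = 48.7/15.6 = 3.1218
CL = 100·r = 312.18 %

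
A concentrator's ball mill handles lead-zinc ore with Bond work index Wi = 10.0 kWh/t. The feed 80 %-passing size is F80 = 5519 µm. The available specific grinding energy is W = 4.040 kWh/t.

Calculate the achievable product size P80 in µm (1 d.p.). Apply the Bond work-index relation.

W_Bond = 10·Wi·(1/√P₈₀ − 1/√F₈₀)
P80^(−½) = W/(10 Wi) + F80^(−½)
  = 4.0400/(10·10.0) + 1/√5519 = 0.040400 + 0.013461 = 0.053861
P80 = (1/0.053861)² = 18.5664² = 344.71 µm

P80 = 344.7 µm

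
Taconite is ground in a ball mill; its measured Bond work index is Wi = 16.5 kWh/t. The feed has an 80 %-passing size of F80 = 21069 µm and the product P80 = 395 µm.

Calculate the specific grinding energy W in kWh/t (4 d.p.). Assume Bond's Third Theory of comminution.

Bond:  W = 10 Wi (1/√P − 1/√F)
1/√395 = 0.050315;  1/√21069 = 0.006889
W = 10·16.5·(0.050315 − 0.006889) = 7.1653 kWh/t

W = 7.1653 kWh/t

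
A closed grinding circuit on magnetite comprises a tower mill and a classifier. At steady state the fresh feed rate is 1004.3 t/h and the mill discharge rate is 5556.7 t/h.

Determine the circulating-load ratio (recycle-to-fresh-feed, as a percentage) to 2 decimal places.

Steady state: M = F + R.
R = M − F = 5556.7 − 1004.3 = 4552.4 t/h
CL = 100·R/F = 100·4552.4/1004.3 = 453.29 %

CL = 453.29 %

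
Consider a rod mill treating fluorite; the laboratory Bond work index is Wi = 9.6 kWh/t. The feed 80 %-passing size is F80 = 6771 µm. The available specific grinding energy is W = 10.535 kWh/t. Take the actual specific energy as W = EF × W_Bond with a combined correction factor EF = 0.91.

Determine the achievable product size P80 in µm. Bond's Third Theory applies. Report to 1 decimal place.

P80 = 56.7 µm

Bond: W = 10·Wi·(1/√P80 − 1/√F80)
W_Bond = W / EF = 10.535 / 0.91 = 11.5769 kWh/t
1/√P80 = 1/√F80 + W_Bond/(10·Wi)
  = 11.5769/(10·9.6) + 1/√6771 = 0.120593 + 0.012153 = 0.132746
P80 = (1/0.132746)² = 7.5332² = 56.75 µm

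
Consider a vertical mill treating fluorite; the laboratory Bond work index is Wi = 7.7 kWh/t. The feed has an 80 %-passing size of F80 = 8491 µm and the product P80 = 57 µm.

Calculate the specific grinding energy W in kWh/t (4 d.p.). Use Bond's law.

W = 9.3633 kWh/t

Bond: W = 10·Wi·(1/√P80 − 1/√F80)
1/√57 = 0.132453;  1/√8491 = 0.010852
W = 10·7.7·(0.132453 − 0.010852) = 9.3633 kWh/t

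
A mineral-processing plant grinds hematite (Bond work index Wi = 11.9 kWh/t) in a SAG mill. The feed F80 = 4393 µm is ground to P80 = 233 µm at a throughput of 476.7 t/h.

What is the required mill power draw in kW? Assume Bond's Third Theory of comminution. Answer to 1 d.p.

Bond: W = 10·Wi·(1/√P80 − 1/√F80)
W = 10·11.9·(1/√233 − 1/√4393) = 10·11.9·(0.050425) = 6.0005 kWh/t
Mill draw = 6.0005 × 476.7 = 2860.5 kW

P = 2860.5 kW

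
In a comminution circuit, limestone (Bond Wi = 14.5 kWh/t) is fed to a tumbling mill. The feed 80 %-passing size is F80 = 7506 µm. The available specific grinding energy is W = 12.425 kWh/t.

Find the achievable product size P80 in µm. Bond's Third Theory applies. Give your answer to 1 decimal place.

P80 = 105.8 µm

Bond:  W = 10 Wi (1/√P − 1/√F)
⇒ 1/√P80 = W/(10·Wi) + 1/√F80
  = 12.4250/(10·14.5) + 1/√7506 = 0.085690 + 0.011542 = 0.097232
P80 = (1/0.097232)² = 10.2847² = 105.77 µm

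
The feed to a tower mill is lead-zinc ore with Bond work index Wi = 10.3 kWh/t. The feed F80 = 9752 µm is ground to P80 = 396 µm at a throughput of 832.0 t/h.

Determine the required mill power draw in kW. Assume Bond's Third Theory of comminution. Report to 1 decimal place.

P = 3438.6 kW

W = 10 Wi / √P80 − 10 Wi / √F80
W = 10·10.3·(1/√396 − 1/√9752) = 10·10.3·(0.040126) = 4.1329 kWh/t
Power = W × throughput = 4.1329 kWh/t × 832.0 t/h = 3438.6 kW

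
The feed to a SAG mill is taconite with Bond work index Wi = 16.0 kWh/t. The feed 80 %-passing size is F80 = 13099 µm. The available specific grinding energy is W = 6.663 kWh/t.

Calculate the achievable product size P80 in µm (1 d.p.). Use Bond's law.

W = 10 Wi (1/√P80 − 1/√F80)  [Bond]
1/√P80 = 1/√F80 + W/(10·Wi)
  = 6.6630/(10·16.0) + 1/√13099 = 0.041644 + 0.008737 = 0.050381
P80 = (1/0.050381)² = 19.8487² = 393.97 µm

P80 = 394.0 µm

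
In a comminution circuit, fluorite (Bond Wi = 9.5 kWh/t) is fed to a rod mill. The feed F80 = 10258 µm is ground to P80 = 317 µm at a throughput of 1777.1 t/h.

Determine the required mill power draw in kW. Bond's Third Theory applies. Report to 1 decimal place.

P = 7815.2 kW

W = 10 Wi (1/√P80 − 1/√F80)  [Bond]
W = 10·9.5·(1/√317 − 1/√10258) = 10·9.5·(0.046292) = 4.3978 kWh/t
P_mill = W·ṁ = 4.3978·1777.1 = 7815.2 kW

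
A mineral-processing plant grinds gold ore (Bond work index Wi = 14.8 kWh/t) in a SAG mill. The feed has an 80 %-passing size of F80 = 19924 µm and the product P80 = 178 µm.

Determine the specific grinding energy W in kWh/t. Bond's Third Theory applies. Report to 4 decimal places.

Bond:  W = 10 Wi (1/√P − 1/√F)
1/√178 = 0.074953;  1/√19924 = 0.007085
W = 10·14.8·(0.074953 − 0.007085) = 10.0446 kWh/t

W = 10.0446 kWh/t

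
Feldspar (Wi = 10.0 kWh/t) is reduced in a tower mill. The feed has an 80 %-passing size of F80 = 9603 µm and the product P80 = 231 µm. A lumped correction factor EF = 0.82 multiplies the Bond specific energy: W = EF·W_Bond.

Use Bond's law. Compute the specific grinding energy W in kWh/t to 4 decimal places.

W = 4.5584 kWh/t

W = 10 Wi (1/√P80 − 1/√F80)  [Bond]
1/√231 = 0.065795;  1/√9603 = 0.010205
W = 10·10.0·(0.065795 − 0.010205) = 5.5591 kWh/t
W_actual = 0.82 × 5.5591 = 4.5584 kWh/t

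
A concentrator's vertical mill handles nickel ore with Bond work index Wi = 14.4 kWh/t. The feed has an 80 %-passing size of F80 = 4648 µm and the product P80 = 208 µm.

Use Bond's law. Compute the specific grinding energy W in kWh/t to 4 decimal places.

W = 10 Wi (1/√P80 − 1/√F80)  [Bond]
1/√208 = 0.069338;  1/√4648 = 0.014668
W = 10·14.4·(0.069338 − 0.014668) = 7.8724 kWh/t

W = 7.8724 kWh/t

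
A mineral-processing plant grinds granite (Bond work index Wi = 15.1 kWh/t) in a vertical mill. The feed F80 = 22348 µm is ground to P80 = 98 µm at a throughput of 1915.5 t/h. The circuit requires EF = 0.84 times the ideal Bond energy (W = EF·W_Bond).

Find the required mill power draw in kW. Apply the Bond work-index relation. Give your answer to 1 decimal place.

W = 10·Wi·(P80^(-½) − F80^(-½))
W = 10·15.1·(1/√98 − 1/√22348) = 10·15.1·(0.094326) = 14.2432 kWh/t
With EF = 0.84: W = 14.2432·0.84 = 11.9643 kWh/t
P_mill = W·ṁ = 11.9643·1915.5 = 22917.6 kW

P = 22917.6 kW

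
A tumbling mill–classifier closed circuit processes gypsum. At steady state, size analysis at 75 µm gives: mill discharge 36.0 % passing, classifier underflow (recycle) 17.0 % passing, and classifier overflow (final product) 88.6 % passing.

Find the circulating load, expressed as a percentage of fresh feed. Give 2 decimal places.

CL = 276.84 %

Let r = R/F. Size balance at 75 µm:
Fd + Rd = Ru + Fo ⇒ R/F = (o−d)/(d−u)
r = (88.6 − 36.0)/(36.0 − 17.0) = 52.6/19.0 = 2.7684
CL = 100·r = 276.84 %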